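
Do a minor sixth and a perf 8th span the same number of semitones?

A minor sixth is 8 semitones but a perfect octave is 12 semitones — different sizes.

No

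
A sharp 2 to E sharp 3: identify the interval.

perfect fifth

A to E spans five letter names (A-B-C-D-E): a fifth.
A#2 to E#3 is 7 semitones, matching the perfect fifth exactly, so the quality is perfect.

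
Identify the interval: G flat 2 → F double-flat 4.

G to F spans seven letter names (G-A-B-C-D-E-F), plus an octave — that makes it a fourteenth of some quality.
A major fourteenth would be 23 semitones; Gb2 to Fbb4 is 21, two semitones narrower, so the interval is diminished.
(Equivalently, a compound diminished seventh: a diminished seventh plus an octave.)

d14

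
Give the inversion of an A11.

diminished 5th

First reduce the compound augmented eleventh to its simple form, an augmented fourth.
Interval numbers invert to sum to nine: 4 + 5 = 9, so a fourth inverts to a fifth.
Quality inverts too: augmented becomes diminished. That makes the inversion a diminished fifth.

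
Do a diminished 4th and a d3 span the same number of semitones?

No

A diminished fourth spans 4 semitones; a diminished third spans 2 semitones. They differ by 2.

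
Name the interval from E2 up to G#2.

major third

E to G spans three letter names (E-F-G) — that makes it a third of some quality.
E2 to G#2 is 4 semitones, matching the major third exactly, so the quality is major.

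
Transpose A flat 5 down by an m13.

C 4

Six letters down from A (plus an octave) reaches C.
A minor thirteenth spans 20 semitones, so from Ab5 the target pitch is C4.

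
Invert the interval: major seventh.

The rule of nine gives the new number: 9 − 7 = 2, so a seventh becomes a second.
Quality inverts too: major becomes minor. That makes the inversion a minor second.

minor 2nd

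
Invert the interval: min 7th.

Inverted interval numbers add to nine, so a seventh pairs with a second (7 + 2 = 9).
The quality also flips — minor becomes major — giving a major second.

major 2nd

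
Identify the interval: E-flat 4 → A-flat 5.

E to A spans four letter names (E-F-G-A), plus an octave: an eleventh.
The perfect eleventh spans 17 semitones, and Eb4 to Ab5 is exactly 17 semitones — so this is a perfect eleventh.
(Equivalently, a compound perfect fourth: a perfect fourth plus an octave.)

perfect eleventh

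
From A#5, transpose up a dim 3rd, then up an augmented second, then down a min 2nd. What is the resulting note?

A#5 up a diminished third → C6 (2 semitones).
An augmented second up from C6 is D#6.
D#6 down a minor second → C##6 (1 semitone).

C##6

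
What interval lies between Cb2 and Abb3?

C to A spans six letter names (C-D-E-F-G-A), plus an octave, so the interval is some kind of thirteenth.
Cb2 to Abb3 is 20 semitones, a half step short of the major thirteenth (21), so this is minor.
(Equivalently, a compound minor sixth: a minor sixth plus an octave.)

minor thirteenth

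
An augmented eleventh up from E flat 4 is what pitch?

A 5

Counting four letter names plus an octave up from E lands on A.
An augmented eleventh spans 18 semitones, so from Eb4 the target pitch is A5.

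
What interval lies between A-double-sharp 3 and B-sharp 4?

minor ninth

A to B spans two letter names (A-B), plus an octave — that makes it a ninth of some quality.
A##3 to B#4 is 13 semitones, a half step short of the major ninth (14), so this is minor.
(Equivalently, a compound minor second: a minor second plus an octave.)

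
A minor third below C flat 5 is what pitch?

Counting three letter names down from C lands on A.
A minor third spans 3 semitones, so from Cb5 the target pitch is Ab4.

A flat 4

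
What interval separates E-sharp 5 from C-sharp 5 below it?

major third

Descending from E#5 to C#5 is the same interval as ascending C#5 to E#5.
C to E spans three letter names (C-D-E) — that makes it a third of some quality.
C#5 to E#5 is 4 semitones, matching the major third exactly, so the quality is major.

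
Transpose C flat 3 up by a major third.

Counting three letter names up from C lands on E.
A major third is 4 semitones; 4 semitones up from Cb3 gives Eb3.

E flat 3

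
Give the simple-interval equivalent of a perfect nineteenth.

perfect 5th

Subtracting seven from the interval number removes an octave: 19 − 14 = 5.
That makes a perfect nineteenth a compound perfect fifth — 2 octaves plus a perfect fifth.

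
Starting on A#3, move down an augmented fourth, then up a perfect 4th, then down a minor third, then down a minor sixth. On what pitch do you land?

A#2

A#3 down an augmented fourth → E3 (6 semitones).
Up a perfect fourth from E3: A3 (5 semitones up).
Down a minor third from A3: F#3 (3 semitones down).
F#3 down a minor sixth → A#2 (8 semitones).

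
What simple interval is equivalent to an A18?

Take out 2 octaves (14 from the number): 18 − 14 = 4.
Quality carries through unchanged, so the simple form is an augmented fourth.

augmented fourth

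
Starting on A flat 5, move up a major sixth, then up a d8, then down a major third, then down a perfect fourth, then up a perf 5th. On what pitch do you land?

Ab5 up a major sixth → F6 (9 semitones).
A diminished octave up from F6 is Fb7.
A major third down from Fb7 is Dbb7.
Dbb7 down a perfect fourth → Abb6 (5 semitones).
A perfect fifth up from Abb6 is Ebb7.

E double-flat 7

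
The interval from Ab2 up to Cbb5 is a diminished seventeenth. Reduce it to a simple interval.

diminished 3rd

Take out 2 octaves (14 from the number): 17 − 14 = 3.
So a diminished seventeenth is 2 octaves plus a diminished third. The quality is unchanged.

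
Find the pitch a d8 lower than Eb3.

E2

For an octave the letter name doesn't change: still E, an octave down.
Moving 11 semitones down from Eb3 (the size of a diminished octave) reaches E2.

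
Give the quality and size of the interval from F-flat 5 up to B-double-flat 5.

F to B spans four letter names (F-G-A-B) — that makes it a fourth of some quality.
The perfect fourth spans 5 semitones, and Fb5 to Bbb5 is exactly 5 semitones — so this is a perfect fourth.

perfect fourth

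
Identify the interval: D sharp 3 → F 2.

Descending from D#3 to F2 is the same interval as ascending F2 to D#3.
F to D spans six letter names (F-G-A-B-C-D), so the interval is some kind of sixth.
F2 to D#3 spans 10 semitones — one semitone wider than the major sixth (9) — giving an augmented sixth.

A6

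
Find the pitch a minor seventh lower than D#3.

Seven letter names down from D: E.
A minor seventh is 10 semitones; 10 semitones down from D#3 gives E#2.

E#2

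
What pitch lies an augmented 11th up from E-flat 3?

A 4

Counting four letter names plus an octave up from E lands on A.
Moving 18 semitones up from Eb3 (the size of an augmented eleventh) reaches A4.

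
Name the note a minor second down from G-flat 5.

The second takes the letter from G down to F.
A minor second spans 1 semitone, so from Gb5 the target pitch is F5.

F 5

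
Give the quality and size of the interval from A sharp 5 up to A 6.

d8

A to A is the same letter name, plus an octave, so the interval is some kind of octave.
The perfect octave is 12 semitones; here we have 11, one semitone narrower: diminished.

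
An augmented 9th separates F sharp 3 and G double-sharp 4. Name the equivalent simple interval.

Take out an octave (7 from the number): 9 − 7 = 2.
So an augmented ninth is an octave plus an augmented second. The quality is unchanged.

A2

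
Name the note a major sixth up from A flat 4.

Six letter names up from A: F.
A major sixth is 9 semitones; 9 semitones up from Ab4 gives F5.

F 5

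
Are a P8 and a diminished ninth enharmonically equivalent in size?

A perfect octave spans 12 semitones, and a diminished ninth also spans 12 semitones — they're enharmonic.

Yes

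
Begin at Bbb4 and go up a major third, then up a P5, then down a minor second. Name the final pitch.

G5

Up a major third from Bbb4: Db5 (4 semitones up).
Up a perfect fifth from Db5: Ab5 (7 semitones up).
A minor second down from Ab5 is G5.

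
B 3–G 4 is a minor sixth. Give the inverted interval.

major third

Inverted interval numbers add to nine, so a sixth pairs with a third (6 + 3 = 9).
And minor becomes major under inversion, so we get a major third.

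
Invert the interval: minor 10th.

First reduce the compound minor tenth to its simple form, a minor third.
Interval numbers invert to sum to nine: 3 + 6 = 9, so a third inverts to a sixth.
Quality inverts too: minor becomes major. That makes the inversion a major sixth.

M6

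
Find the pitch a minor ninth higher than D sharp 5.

E 6

Two letters up from D (plus an octave) reaches E.
A minor ninth spans 13 semitones, so from D#5 the target pitch is E6.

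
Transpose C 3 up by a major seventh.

B 3

Seven letter names up from C: B.
A major seventh is 11 semitones; 11 semitones up from C3 gives B3.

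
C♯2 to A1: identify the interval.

Descending from C#2 to A1 is the same interval as ascending A1 to C#2.
A to C spans three letter names (A-B-C): a third.
The major third spans 4 semitones, and A1 to C#2 is exactly 4 semitones — so this is a major third.

major 3rd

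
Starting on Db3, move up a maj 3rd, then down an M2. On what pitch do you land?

Eb3

A major third up from Db3 is F3.
F3 down a major second → Eb3 (2 semitones).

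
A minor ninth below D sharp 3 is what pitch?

The ninth's letter: D down two letter names plus an octave → C.
Moving 13 semitones down from D#3 (the size of a minor ninth) reaches C##2.

C double-sharp 2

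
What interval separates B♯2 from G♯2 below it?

Descending from B#2 to G#2 is the same interval as ascending G#2 to B#2.
G to B spans three letter names (G-A-B), so the interval is some kind of third.
Counting semitones, G#2→B#2 is 4, which is the major third.

major 3rd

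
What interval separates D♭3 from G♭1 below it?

Descending from Db3 to Gb1 is the same interval as ascending Gb1 to Db3.
G to D spans five letter names (G-A-B-C-D), plus an octave — that makes it a twelfth of some quality.
Gb1 to Db3 is 19 semitones, matching the perfect twelfth exactly, so the quality is perfect.
(Equivalently, a compound perfect fifth: a perfect fifth plus an octave.)

perfect 12th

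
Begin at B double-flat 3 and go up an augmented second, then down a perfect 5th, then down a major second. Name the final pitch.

Bbb3 up an augmented second → C4 (3 semitones).
C4 down a perfect fifth → F3 (7 semitones).
Down a major second from F3: Eb3 (2 semitones down).

E flat 3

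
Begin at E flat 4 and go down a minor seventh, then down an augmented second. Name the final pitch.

A minor seventh down from Eb4 is F3.
F3 down an augmented second → Ebb3 (3 semitones).

E double-flat 3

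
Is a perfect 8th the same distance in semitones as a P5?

No

A perfect octave is 12 semitones but a perfect fifth is 7 semitones — different sizes.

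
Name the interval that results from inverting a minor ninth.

major seventh

First reduce the compound minor ninth to its simple form, a minor second.
Interval numbers invert to sum to nine: 2 + 7 = 9, so a second inverts to a seventh.
And minor becomes major under inversion, so we get a major seventh.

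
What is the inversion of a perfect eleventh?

First reduce the compound perfect eleventh to its simple form, a perfect fourth.
The rule of nine gives the new number: 9 − 4 = 5, so a fourth becomes a fifth.
Quality inverts too: perfect stays perfect. That makes the inversion a perfect fifth.

P5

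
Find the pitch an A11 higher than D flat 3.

Four letters up from D (plus an octave) reaches G.
An augmented eleventh spans 18 semitones, so from Db3 the target pitch is G4.

G 4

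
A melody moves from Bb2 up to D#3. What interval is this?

B to D spans three letter names (B-C-D), so the interval is some kind of third.
The major third is 4 semitones; here we have 5, one semitone wider: augmented.

augmented 3rd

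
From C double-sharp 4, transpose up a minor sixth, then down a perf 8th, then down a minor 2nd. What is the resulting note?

G double-sharp 3

Up a minor sixth from C##4: A#4 (8 semitones up).
Down a perfect octave from A#4: A#3 (12 semitones down).
Down a minor second from A#3: G##3 (1 semitone down).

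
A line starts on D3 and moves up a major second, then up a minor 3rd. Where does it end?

G3

A major second up from D3 is E3.
A minor third up from E3 is G3.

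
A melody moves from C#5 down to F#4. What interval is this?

perfect fifth

Descending from C#5 to F#4 is the same interval as ascending F#4 to C#5.
F to C spans five letter names (F-G-A-B-C): a fifth.
The perfect fifth spans 7 semitones, and F#4 to C#5 is exactly 7 semitones — so this is a perfect fifth.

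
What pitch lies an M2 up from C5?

The second takes the letter from C up to D.
Moving 2 semitones up from C5 (the size of a major second) reaches D5.

D5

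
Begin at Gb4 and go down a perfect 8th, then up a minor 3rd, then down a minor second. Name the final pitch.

Ab3

Gb4 down a perfect octave → Gb3 (12 semitones).
A minor third up from Gb3 is Bbb3.
Bbb3 down a minor second → Ab3 (1 semitone).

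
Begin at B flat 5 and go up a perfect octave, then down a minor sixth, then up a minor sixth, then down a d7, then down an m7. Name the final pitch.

A perfect octave up from Bb5 is Bb6.
Bb6 down a minor sixth → D6 (8 semitones).
D6 up a minor sixth → Bb6 (8 semitones).
Down a diminished seventh from Bb6: C#6 (9 semitones down).
Down a minor seventh from C#6: D#5 (10 semitones down).

D sharp 5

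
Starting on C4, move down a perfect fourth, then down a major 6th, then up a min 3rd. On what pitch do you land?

Db3

C4 down a perfect fourth → G3 (5 semitones).
G3 down a major sixth → Bb2 (9 semitones).
A minor third up from Bb2 is Db3.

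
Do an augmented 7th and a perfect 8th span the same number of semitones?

Yes

Both span 12 semitones: an augmented seventh and a perfect octave are the same chromatic distance.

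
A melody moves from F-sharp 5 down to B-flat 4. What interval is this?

Descending from F#5 to Bb4 is the same interval as ascending Bb4 to F#5.
B to F spans five letter names (B-C-D-E-F): a fifth.
Bb4 to F#5 spans 8 semitones — one semitone wider than the perfect fifth (7) — giving an augmented fifth.

augmented fifth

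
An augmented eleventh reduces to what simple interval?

augmented fourth

Subtracting seven from the interval number removes an octave: 11 − 7 = 4.
That makes an augmented eleventh a compound augmented fourth — an octave plus an augmented fourth.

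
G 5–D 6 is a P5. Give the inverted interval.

perfect fourth

The rule of nine gives the new number: 9 − 5 = 4, so a fifth becomes a fourth.
And perfect stays perfect under inversion, so we get a perfect fourth.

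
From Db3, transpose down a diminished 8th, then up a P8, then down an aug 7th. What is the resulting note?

Ebb2

Db3 down a diminished octave → D2 (11 semitones).
A perfect octave up from D2 is D3.
Down an augmented seventh from D3: Ebb2 (12 semitones down).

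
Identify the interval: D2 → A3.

perfect twelfth

D to A spans five letter names (D-E-F-G-A), plus an octave: a twelfth.
Counting semitones, D2→A3 is 19, which is the perfect twelfth.
(Equivalently, a compound perfect fifth: a perfect fifth plus an octave.)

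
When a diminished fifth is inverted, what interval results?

A4

Interval numbers invert to sum to nine: 5 + 4 = 9, so a fifth inverts to a fourth.
And diminished becomes augmented under inversion, so we get an augmented fourth.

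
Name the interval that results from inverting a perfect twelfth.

First reduce the compound perfect twelfth to its simple form, a perfect fifth.
Interval numbers invert to sum to nine: 5 + 4 = 9, so a fifth inverts to a fourth.
And perfect stays perfect under inversion, so we get a perfect fourth.

perfect fourth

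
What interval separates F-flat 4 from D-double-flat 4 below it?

Descending from Fb4 to Dbb4 is the same interval as ascending Dbb4 to Fb4.
D to F spans three letter names (D-E-F) — that makes it a third of some quality.
The major third spans 4 semitones, and Dbb4 to Fb4 is exactly 4 semitones — so this is a major third.

major 3rd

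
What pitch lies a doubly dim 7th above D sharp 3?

Counting seven letter names up from D lands on C.
A doubly diminished seventh spans 8 semitones, so from D#3 the target pitch is Cb4.

C flat 4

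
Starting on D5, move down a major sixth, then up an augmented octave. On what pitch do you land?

A major sixth down from D5 is F4.
F4 up an augmented octave → F#5 (13 semitones).

F#5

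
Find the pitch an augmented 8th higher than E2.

E#3

The letter stays E (same as the start), shifted an octave up.
Moving 13 semitones up from E2 (the size of an augmented octave) reaches E#3.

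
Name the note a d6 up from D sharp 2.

Six letter names up from D: B.
A diminished sixth is 7 semitones; 7 semitones up from D#2 gives Bb2.

B flat 2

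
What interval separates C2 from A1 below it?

minor third

Descending from C2 to A1 is the same interval as ascending A1 to C2.
A to C spans three letter names (A-B-C) — that makes it a third of some quality.
A1 to C2 is 3 semitones, a half step short of the major third (4), so this is minor.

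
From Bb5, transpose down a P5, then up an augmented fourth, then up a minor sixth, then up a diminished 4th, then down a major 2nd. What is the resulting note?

Abb6

Down a perfect fifth from Bb5: Eb5 (7 semitones down).
Up an augmented fourth from Eb5: A5 (6 semitones up).
A5 up a minor sixth → F6 (8 semitones).
A diminished fourth up from F6 is Bbb6.
Bbb6 down a major second → Abb6 (2 semitones).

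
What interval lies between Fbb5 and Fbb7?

F to F is the same letter name, plus 2 octaves, so the interval is some kind of fifteenth.
The perfect fifteenth spans 24 semitones, and Fbb5 to Fbb7 is exactly 24 semitones — so this is a perfect fifteenth.
(Equivalently, a compound perfect octave: a perfect octave plus an octave.)

perfect fifteenth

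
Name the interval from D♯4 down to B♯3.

minor third

Descending from D#4 to B#3 is the same interval as ascending B#3 to D#4.
B to D spans three letter names (B-C-D) — that makes it a third of some quality.
At 3 semitones, B#3→D#4 falls one short of a major third: minor.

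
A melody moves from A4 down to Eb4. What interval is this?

augmented fourth

Descending from A4 to Eb4 is the same interval as ascending Eb4 to A4.
E to A spans four letter names (E-F-G-A): a fourth.
The perfect fourth is 5 semitones; here we have 6, one semitone wider: augmented.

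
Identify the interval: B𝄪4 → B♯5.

B to B is the same letter name, plus an octave: an octave.
A perfect octave would be 12 semitones; B##4 to B#5 is 11, one semitone narrower, so the interval is diminished.

diminished octave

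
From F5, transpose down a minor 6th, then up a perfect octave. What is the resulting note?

F5 down a minor sixth → A4 (8 semitones).
Up a perfect octave from A4: A5 (12 semitones up).

A5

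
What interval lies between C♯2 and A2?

minor sixth

C to A spans six letter names (C-D-E-F-G-A), so the interval is some kind of sixth.
C#2 to A2 is 8 semitones, a half step short of the major sixth (9), so this is minor.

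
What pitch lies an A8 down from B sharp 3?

B 2

For an octave the letter name doesn't change: still B, an octave down.
An augmented octave spans 13 semitones, so from B#3 the target pitch is B2.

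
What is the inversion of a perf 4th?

perfect fifth

Inverted interval numbers add to nine, so a fourth pairs with a fifth (4 + 5 = 9).
The quality also flips — perfect stays perfect — giving a perfect fifth.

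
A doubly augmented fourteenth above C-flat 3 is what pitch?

The fourteenth's letter: C up seven letter names plus an octave → B.
Moving 25 semitones up from Cb3 (the size of a doubly augmented fourteenth) reaches B#4.

B-sharp 4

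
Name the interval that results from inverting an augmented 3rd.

The rule of nine gives the new number: 9 − 3 = 6, so a third becomes a sixth.
Quality inverts too: augmented becomes diminished. That makes the inversion a diminished sixth.

diminished sixth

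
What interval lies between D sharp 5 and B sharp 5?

D to B spans six letter names (D-E-F-G-A-B): a sixth.
The major sixth spans 9 semitones, and D#5 to B#5 is exactly 9 semitones — so this is a major sixth.

major sixth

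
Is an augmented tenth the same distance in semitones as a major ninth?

No

An augmented tenth spans 17 semitones; a major ninth spans 14 semitones. They differ by 3.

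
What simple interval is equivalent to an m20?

Take out 2 octaves (14 from the number): 20 − 14 = 6.
So a minor twentieth is 2 octaves plus a minor sixth. The quality is unchanged.

m6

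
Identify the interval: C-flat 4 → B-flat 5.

major fourteenth

C to B spans seven letter names (C-D-E-F-G-A-B), plus an octave — that makes it a fourteenth of some quality.
Cb4 to Bb5 is 23 semitones, matching the major fourteenth exactly, so the quality is major.
(Equivalently, a compound major seventh: a major seventh plus an octave.)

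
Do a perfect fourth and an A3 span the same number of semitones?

A perfect fourth = 5 semitones = an augmented third; enharmonically equal.

Yes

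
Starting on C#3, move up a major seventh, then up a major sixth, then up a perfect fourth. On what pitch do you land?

C##5

C#3 up a major seventh → B#3 (11 semitones).
A major sixth up from B#3 is G##4.
G##4 up a perfect fourth → C##5 (5 semitones).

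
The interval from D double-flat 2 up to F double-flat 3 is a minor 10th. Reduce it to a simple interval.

minor 3rd

Take out an octave (7 from the number): 10 − 7 = 3.
That makes a minor tenth a compound minor third — an octave plus a minor third.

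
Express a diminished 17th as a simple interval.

diminished 3rd

Take out 2 octaves (14 from the number): 17 − 14 = 3.
So a diminished seventeenth is 2 octaves plus a diminished third. The quality is unchanged.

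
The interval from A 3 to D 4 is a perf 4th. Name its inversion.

Inverted interval numbers add to nine, so a fourth pairs with a fifth (4 + 5 = 9).
And perfect stays perfect under inversion, so we get a perfect fifth.

P5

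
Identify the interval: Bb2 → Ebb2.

augmented 5th

Descending from Bb2 to Ebb2 is the same interval as ascending Ebb2 to Bb2.
E to B spans five letter names (E-F-G-A-B): a fifth.
A perfect fifth would be 7 semitones; Ebb2 to Bb2 is 8, one semitone wider, so the interval is augmented.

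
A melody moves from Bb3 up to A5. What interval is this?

major 14th

B to A spans seven letter names (B-C-D-E-F-G-A), plus an octave: a fourteenth.
Counting semitones, Bb3→A5 is 23, which is the major fourteenth.
(Equivalently, a compound major seventh: a major seventh plus an octave.)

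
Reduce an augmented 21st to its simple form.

augmented seventh

Subtracting seven from the interval number removes an octave: 21 − 14 = 7.
That makes an augmented twenty-first a compound augmented seventh — 2 octaves plus an augmented seventh.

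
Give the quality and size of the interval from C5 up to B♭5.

C to B spans seven letter names (C-D-E-F-G-A-B) — that makes it a seventh of some quality.
At 10 semitones, C5→Bb5 falls one short of a major seventh: minor.

m7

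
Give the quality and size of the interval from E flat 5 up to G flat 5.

minor third

E to G spans three letter names (E-F-G) — that makes it a third of some quality.
A major third would be 4 semitones, but Eb5 to Gb5 is 3 — one semitone narrower, making it a minor third.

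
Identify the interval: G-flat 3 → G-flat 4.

G to G is the same letter name, plus an octave, so the interval is some kind of octave.
Counting semitones, Gb3→Gb4 is 12, which is the perfect octave.

perfect octave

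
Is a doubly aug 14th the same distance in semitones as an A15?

A doubly augmented fourteenth = 25 semitones = an augmented fifteenth; enharmonically equal.

Yes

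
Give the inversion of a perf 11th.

First reduce the compound perfect eleventh to its simple form, a perfect fourth.
The rule of nine gives the new number: 9 − 4 = 5, so a fourth becomes a fifth.
Quality inverts too: perfect stays perfect. That makes the inversion a perfect fifth.

perfect 5th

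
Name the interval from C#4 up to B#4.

C to B spans seven letter names (C-D-E-F-G-A-B), so the interval is some kind of seventh.
C#4 to B#4 is 11 semitones, matching the major seventh exactly, so the quality is major.

M7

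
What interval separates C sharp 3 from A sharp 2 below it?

m3

Descending from C#3 to A#2 is the same interval as ascending A#2 to C#3.
A to C spans three letter names (A-B-C): a third.
A#2 to C#3 is 3 semitones, a half step short of the major third (4), so this is minor.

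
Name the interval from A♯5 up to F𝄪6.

A to F spans six letter names (A-B-C-D-E-F), so the interval is some kind of sixth.
Counting semitones, A#5→F##6 is 9, which is the major sixth.

M6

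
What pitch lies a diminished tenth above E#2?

G3

The tenth's letter: E up three letter names plus an octave → G.
A diminished tenth spans 14 semitones, so from E#2 the target pitch is G3.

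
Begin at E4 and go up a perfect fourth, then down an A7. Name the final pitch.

Bbb3

Up a perfect fourth from E4: A4 (5 semitones up).
An augmented seventh down from A4 is Bbb3.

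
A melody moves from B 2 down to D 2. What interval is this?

major sixth

Descending from B2 to D2 is the same interval as ascending D2 to B2.
D to B spans six letter names (D-E-F-G-A-B) — that makes it a sixth of some quality.
Counting semitones, D2→B2 is 9, which is the major sixth.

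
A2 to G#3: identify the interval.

major seventh

A to G spans seven letter names (A-B-C-D-E-F-G): a seventh.
Counting semitones, A2→G#3 is 11, which is the major seventh.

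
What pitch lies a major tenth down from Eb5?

Cb4

The tenth's letter: E down three letter names plus an octave → C.
A major tenth spans 16 semitones, so from Eb5 the target pitch is Cb4.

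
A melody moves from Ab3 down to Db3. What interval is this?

Descending from Ab3 to Db3 is the same interval as ascending Db3 to Ab3.
D to A spans five letter names (D-E-F-G-A): a fifth.
Db3 to Ab3 is 7 semitones, matching the perfect fifth exactly, so the quality is perfect.

perfect fifth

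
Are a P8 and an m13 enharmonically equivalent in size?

A perfect octave spans 12 semitones; a minor thirteenth spans 20 semitones. They differ by 8.

No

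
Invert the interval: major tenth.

minor 6th

First reduce the compound major tenth to its simple form, a major third.
Interval numbers invert to sum to nine: 3 + 6 = 9, so a third inverts to a sixth.
The quality also flips — major becomes minor — giving a minor sixth.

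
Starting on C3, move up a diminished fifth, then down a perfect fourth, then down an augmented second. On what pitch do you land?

Cbb3

C3 up a diminished fifth → Gb3 (6 semitones).
Gb3 down a perfect fourth → Db3 (5 semitones).
Down an augmented second from Db3: Cbb3 (3 semitones down).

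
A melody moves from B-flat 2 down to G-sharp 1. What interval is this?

diminished tenth

Descending from Bb2 to G#1 is the same interval as ascending G#1 to Bb2.
G to B spans three letter names (G-A-B), plus an octave: a tenth.
The major tenth is 16 semitones; here we have 14, two semitones narrower: diminished.
(Equivalently, a compound diminished third: a diminished third plus an octave.)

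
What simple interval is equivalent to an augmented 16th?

Subtracting seven from the interval number removes an octave: 16 − 14 = 2.
Quality carries through unchanged, so the simple form is an augmented second.

augmented second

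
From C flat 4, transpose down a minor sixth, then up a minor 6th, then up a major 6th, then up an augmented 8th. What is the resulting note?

A 5

A minor sixth down from Cb4 is Eb3.
A minor sixth up from Eb3 is Cb4.
Up a major sixth from Cb4: Ab4 (9 semitones up).
An augmented octave up from Ab4 is A5.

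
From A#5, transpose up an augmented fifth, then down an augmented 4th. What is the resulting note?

A#5 up an augmented fifth → E##6 (8 semitones).
An augmented fourth down from E##6 is B#5.

B#5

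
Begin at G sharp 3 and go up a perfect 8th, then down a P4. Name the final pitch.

D sharp 4

G#3 up a perfect octave → G#4 (12 semitones).
Down a perfect fourth from G#4: D#4 (5 semitones down).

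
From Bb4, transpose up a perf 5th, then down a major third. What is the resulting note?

Db5

Up a perfect fifth from Bb4: F5 (7 semitones up).
Down a major third from F5: Db5 (4 semitones down).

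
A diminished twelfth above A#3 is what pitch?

E5

Counting five letter names plus an octave up from A lands on E.
Moving 18 semitones up from A#3 (the size of a diminished twelfth) reaches E5.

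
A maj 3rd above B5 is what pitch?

The third takes the letter from B up to D.
Moving 4 semitones up from B5 (the size of a major third) reaches D#6.

D#6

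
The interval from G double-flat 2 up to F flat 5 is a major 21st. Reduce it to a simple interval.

major 7th

Each octave removed subtracts seven from the number: 21 − 14 = 7.
Quality carries through unchanged, so the simple form is a major seventh.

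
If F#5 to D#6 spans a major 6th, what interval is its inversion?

Interval numbers invert to sum to nine: 6 + 3 = 9, so a sixth inverts to a third.
And major becomes minor under inversion, so we get a minor third.

minor 3rd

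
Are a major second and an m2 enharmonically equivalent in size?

No

A major second is 2 semitones but a minor second is 1 semitone — different sizes.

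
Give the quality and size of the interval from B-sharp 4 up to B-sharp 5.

B to B is the same letter name, plus an octave — that makes it an octave of some quality.
The perfect octave spans 12 semitones, and B#4 to B#5 is exactly 12 semitones — so this is a perfect octave.

perfect octave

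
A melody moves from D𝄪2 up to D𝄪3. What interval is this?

D to D is the same letter name, plus an octave — that makes it an octave of some quality.
The perfect octave spans 12 semitones, and D##2 to D##3 is exactly 12 semitones — so this is a perfect octave.

perfect octave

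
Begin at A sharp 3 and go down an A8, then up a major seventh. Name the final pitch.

G sharp 3

An augmented octave down from A#3 is A2.
A major seventh up from A2 is G#3.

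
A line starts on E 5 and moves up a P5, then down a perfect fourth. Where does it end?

F sharp 5

Up a perfect fifth from E5: B5 (7 semitones up).
Down a perfect fourth from B5: F#5 (5 semitones down).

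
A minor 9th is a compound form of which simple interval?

m2

Each octave removed subtracts seven from the number: 9 − 7 = 2.
So a minor ninth is an octave plus a minor second. The quality is unchanged.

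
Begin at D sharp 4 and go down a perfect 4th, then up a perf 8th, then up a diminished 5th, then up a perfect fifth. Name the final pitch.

D#4 down a perfect fourth → A#3 (5 semitones).
A#3 up a perfect octave → A#4 (12 semitones).
A#4 up a diminished fifth → E5 (6 semitones).
E5 up a perfect fifth → B5 (7 semitones).

B 5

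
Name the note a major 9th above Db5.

Counting two letter names plus an octave up from D lands on E.
A major ninth is 14 semitones; 14 semitones up from Db5 gives Eb6.

Eb6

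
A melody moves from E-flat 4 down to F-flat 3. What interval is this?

major 7th

Descending from Eb4 to Fb3 is the same interval as ascending Fb3 to Eb4.
F to E spans seven letter names (F-G-A-B-C-D-E): a seventh.
Fb3 to Eb4 is 11 semitones, matching the major seventh exactly, so the quality is major.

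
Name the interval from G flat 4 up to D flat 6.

perfect twelfth

G to D spans five letter names (G-A-B-C-D), plus an octave, so the interval is some kind of twelfth.
Gb4 to Db6 is 19 semitones, matching the perfect twelfth exactly, so the quality is perfect.
(Equivalently, a compound perfect fifth: a perfect fifth plus an octave.)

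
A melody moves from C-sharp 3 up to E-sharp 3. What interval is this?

C to E spans three letter names (C-D-E) — that makes it a third of some quality.
The major third spans 4 semitones, and C#3 to E#3 is exactly 4 semitones — so this is a major third.

major third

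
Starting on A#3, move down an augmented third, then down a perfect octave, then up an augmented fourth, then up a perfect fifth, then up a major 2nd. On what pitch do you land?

G#3

A#3 down an augmented third → F3 (5 semitones).
A perfect octave down from F3 is F2.
An augmented fourth up from F2 is B2.
Up a perfect fifth from B2: F#3 (7 semitones up).
F#3 up a major second → G#3 (2 semitones).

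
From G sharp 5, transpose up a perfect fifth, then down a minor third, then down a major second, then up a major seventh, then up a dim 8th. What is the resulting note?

G sharp 7

Up a perfect fifth from G#5: D#6 (7 semitones up).
Down a minor third from D#6: B#5 (3 semitones down).
B#5 down a major second → A#5 (2 semitones).
A major seventh up from A#5 is G##6.
A diminished octave up from G##6 is G#7.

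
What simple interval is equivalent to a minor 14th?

Subtracting seven from the interval number removes an octave: 14 − 7 = 7.
So a minor fourteenth is an octave plus a minor seventh. The quality is unchanged.

m7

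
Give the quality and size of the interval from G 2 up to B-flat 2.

G to B spans three letter names (G-A-B) — that makes it a third of some quality.
G2 to Bb2 is 3 semitones, a half step short of the major third (4), so this is minor.

minor third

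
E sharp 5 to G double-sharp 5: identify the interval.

E to G spans three letter names (E-F-G): a third.
Counting semitones, E#5→G##5 is 4, which is the major third.

major 3rd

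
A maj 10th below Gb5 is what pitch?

Ebb4

Three letters down from G (plus an octave) reaches E.
Moving 16 semitones down from Gb5 (the size of a major tenth) reaches Ebb4.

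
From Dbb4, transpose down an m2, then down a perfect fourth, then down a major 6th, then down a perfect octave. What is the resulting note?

Dbb4 down a minor second → Cb4 (1 semitone).
A perfect fourth down from Cb4 is Gb3.
Gb3 down a major sixth → Bbb2 (9 semitones).
Bbb2 down a perfect octave → Bbb1 (12 semitones).

Bbb1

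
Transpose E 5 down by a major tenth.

The tenth's letter: E down three letter names plus an octave → C.
A major tenth is 16 semitones; 16 semitones down from E5 gives C4.

C 4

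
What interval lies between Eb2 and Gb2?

E to G spans three letter names (E-F-G) — that makes it a third of some quality.
At 3 semitones, Eb2→Gb2 falls one short of a major third: minor.

m3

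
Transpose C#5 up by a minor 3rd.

E5

The third takes the letter from C up to E.
A minor third spans 3 semitones, so from C#5 the target pitch is E5.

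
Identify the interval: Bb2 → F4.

B to F spans five letter names (B-C-D-E-F), plus an octave, so the interval is some kind of twelfth.
Counting semitones, Bb2→F4 is 19, which is the perfect twelfth.
(Equivalently, a compound perfect fifth: a perfect fifth plus an octave.)

perfect 12th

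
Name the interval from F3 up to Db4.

F to D spans six letter names (F-G-A-B-C-D) — that makes it a sixth of some quality.
F3 to Db4 is 8 semitones, a half step short of the major sixth (9), so this is minor.

minor sixth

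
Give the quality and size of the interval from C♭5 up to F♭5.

P4

C to F spans four letter names (C-D-E-F), so the interval is some kind of fourth.
Counting semitones, Cb5→Fb5 is 5, which is the perfect fourth.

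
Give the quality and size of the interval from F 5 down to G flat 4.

Descending from F5 to Gb4 is the same interval as ascending Gb4 to F5.
G to F spans seven letter names (G-A-B-C-D-E-F) — that makes it a seventh of some quality.
Gb4 to F5 is 11 semitones, matching the major seventh exactly, so the quality is major.

major seventh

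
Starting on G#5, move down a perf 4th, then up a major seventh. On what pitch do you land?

A perfect fourth down from G#5 is D#5.
D#5 up a major seventh → C##6 (11 semitones).

C##6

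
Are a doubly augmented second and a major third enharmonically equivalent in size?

Yes

Both span 4 semitones: a doubly augmented second and a major third are the same chromatic distance.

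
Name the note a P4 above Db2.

Gb2

Four letter names up from D: G.
Moving 5 semitones up from Db2 (the size of a perfect fourth) reaches Gb2.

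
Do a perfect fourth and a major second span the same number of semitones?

5 semitones (perfect fourth) vs 2 semitones (major second): not equal.

No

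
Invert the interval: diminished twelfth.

augmented fourth

First reduce the compound diminished twelfth to its simple form, a diminished fifth.
The rule of nine gives the new number: 9 − 5 = 4, so a fifth becomes a fourth.
The quality also flips — diminished becomes augmented — giving an augmented fourth.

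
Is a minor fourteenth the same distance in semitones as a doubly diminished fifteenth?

Yes

A minor fourteenth spans 22 semitones, and a doubly diminished fifteenth also spans 22 semitones — they're enharmonic.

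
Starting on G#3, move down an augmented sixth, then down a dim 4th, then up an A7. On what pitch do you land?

E##3

G#3 down an augmented sixth → Bb2 (10 semitones).
Down a diminished fourth from Bb2: F#2 (4 semitones down).
F#2 up an augmented seventh → E##3 (12 semitones).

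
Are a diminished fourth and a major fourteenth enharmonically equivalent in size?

4 semitones (diminished fourth) vs 23 semitones (major fourteenth): not equal.

No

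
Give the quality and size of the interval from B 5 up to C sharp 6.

B to C spans two letter names (B-C) — that makes it a second of some quality.
B5 to C#6 is 2 semitones, matching the major second exactly, so the quality is major.

M2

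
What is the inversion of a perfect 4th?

perfect fifth

Inverted interval numbers add to nine, so a fourth pairs with a fifth (4 + 5 = 9).
Quality inverts too: perfect stays perfect. That makes the inversion a perfect fifth.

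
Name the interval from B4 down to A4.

major second

Descending from B4 to A4 is the same interval as ascending A4 to B4.
A to B spans two letter names (A-B), so the interval is some kind of second.
Counting semitones, A4→B4 is 2, which is the major second.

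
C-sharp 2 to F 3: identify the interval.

diminished 11th

C to F spans four letter names (C-D-E-F), plus an octave, so the interval is some kind of eleventh.
C#2 to F3 spans 16 semitones — one semitone narrower than the perfect eleventh (17) — giving a diminished eleventh.
(Equivalently, a compound diminished fourth: a diminished fourth plus an octave.)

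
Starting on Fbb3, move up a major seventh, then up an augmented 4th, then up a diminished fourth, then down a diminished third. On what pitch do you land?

Up a major seventh from Fbb3: Ebb4 (11 semitones up).
Ebb4 up an augmented fourth → Ab4 (6 semitones).
Ab4 up a diminished fourth → Dbb5 (4 semitones).
Dbb5 down a diminished third → Bb4 (2 semitones).

Bb4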